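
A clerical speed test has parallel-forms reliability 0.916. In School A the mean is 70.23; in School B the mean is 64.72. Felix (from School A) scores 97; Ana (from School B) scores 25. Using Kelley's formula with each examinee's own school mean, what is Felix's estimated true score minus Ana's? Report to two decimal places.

66.41

T̂_Felix = 0.916(97) + 0.084(70.23) = 94.7513
T̂_Ana = 0.916(25) + 0.084(64.72) = 28.3365
Difference = 94.7513 − 28.3365 = 66.4148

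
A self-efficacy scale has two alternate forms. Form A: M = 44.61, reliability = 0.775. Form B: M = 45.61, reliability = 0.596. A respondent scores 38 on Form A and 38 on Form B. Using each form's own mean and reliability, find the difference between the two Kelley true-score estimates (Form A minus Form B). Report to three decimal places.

T̂_A = 0.775(38) + 0.225(44.61) = 39.48725
T̂_B = 0.596(38) + 0.404(45.61) = 41.07444
T̂_A − T̂_B = -1.58719

-1.587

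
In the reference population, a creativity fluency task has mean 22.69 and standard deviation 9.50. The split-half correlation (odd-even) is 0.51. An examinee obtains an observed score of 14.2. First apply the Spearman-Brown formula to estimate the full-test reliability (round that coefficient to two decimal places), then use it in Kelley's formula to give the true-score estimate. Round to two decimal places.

Spearman-Brown: ρ = 2r/(1 + r) = 2(0.51)/(1 + 0.51) = 1.020/1.51 = 0.6755 → 0.68
Weight the observed score by reliability and the mean by (1 − reliability): T̂ = 0.68·14.2 + 0.32·22.69 = 9.656 + 7.2608 = 16.917.

16.92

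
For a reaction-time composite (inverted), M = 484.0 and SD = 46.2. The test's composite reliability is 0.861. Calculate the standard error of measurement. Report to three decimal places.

17.225

SEM = SD · √(1 − ρ) = 46.2 × √0.139 = 46.2 × 0.3728 = 17.2246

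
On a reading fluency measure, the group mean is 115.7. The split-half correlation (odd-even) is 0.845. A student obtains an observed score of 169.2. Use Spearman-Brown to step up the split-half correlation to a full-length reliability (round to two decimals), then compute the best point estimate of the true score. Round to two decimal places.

164.92

Spearman-Brown: ρ = 2r/(1 + r) = 2(0.845)/(1 + 0.845) = 1.6900/1.845 = 0.9160 → 0.92
T̂ = 0.92(169.2) + 0.08(115.7) = 155.664 + 9.256 = 164.920 → 164.92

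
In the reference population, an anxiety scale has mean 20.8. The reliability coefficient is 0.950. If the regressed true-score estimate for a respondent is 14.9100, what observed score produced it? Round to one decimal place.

T̂ = ρX + (1 − ρ)μ  ⇒  X = (T̂ − (1 − ρ)μ) / ρ
X = (14.9100 − 0.050 × 20.8) / 0.950 = (14.9100 − 1.0400) / 0.950 = 13.8700 / 0.950 = 14.600

14.6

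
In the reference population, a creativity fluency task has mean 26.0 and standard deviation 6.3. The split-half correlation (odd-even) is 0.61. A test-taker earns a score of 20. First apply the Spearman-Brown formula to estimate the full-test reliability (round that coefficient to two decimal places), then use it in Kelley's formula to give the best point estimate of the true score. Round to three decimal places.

Spearman-Brown: ρ = 2r/(1 + r) = 2(0.61)/(1 + 0.61) = 1.220/1.61 = 0.7578 → 0.76
Weight the observed score by reliability and the mean by (1 − reliability): T̂ = 0.76·20 + 0.24·26.0 = 15.20 + 6.240 = 21.4400.

21.440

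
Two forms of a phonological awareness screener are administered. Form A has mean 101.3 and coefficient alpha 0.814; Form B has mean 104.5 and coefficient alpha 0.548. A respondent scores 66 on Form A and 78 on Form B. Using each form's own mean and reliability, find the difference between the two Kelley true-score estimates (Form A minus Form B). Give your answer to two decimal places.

-17.41

T̂_A = 0.814(66) + 0.186(101.3) = 72.5658
T̂_B = 0.548(78) + 0.452(104.5) = 89.9780
T̂_A − T̂_B = -17.4122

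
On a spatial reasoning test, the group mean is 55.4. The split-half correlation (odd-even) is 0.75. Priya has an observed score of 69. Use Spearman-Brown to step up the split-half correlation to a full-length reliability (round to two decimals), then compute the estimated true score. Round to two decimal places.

67.10

Spearman-Brown: ρ = 2r/(1 + r) = 2(0.75)/(1 + 0.75) = 1.500/1.75 = 0.8571 → 0.86
T̂ = ρX + (1 − ρ)μ
  = 0.86 × 69 + 0.14 × 55.4
  = 59.34 + 7.756
  = 67.096
  ≈ 67.10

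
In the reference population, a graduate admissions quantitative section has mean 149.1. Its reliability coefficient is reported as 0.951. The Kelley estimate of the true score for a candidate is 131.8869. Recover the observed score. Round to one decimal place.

131.0

T̂ = ρX + (1 − ρ)μ  ⇒  X = (T̂ − (1 − ρ)μ) / ρ
X = (131.8869 − 0.049 × 149.1) / 0.951 = (131.8869 − 7.3059) / 0.951 = 124.5810 / 0.951 = 131.000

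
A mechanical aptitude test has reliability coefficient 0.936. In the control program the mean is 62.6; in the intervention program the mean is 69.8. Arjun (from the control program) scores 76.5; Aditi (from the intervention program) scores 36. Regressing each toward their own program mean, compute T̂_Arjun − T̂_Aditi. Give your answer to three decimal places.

37.447

T̂_Arjun = 0.936(76.5) + 0.064(62.6) = 75.61040
T̂_Aditi = 0.936(36) + 0.064(69.8) = 38.16320
Difference = 75.61040 − 38.16320 = 37.44720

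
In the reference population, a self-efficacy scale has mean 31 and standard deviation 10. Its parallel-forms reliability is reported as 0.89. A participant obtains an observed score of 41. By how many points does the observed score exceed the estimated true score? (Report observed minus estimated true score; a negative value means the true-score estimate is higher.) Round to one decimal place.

1.1

T̂ = ρX + (1 − ρ)μ
  = 0.89 × 41 + 0.11 × 31
  = 36.49 + 3.41
  = 39.900
  ≈ 39.90
X − T̂ = 41 − 39.90 = 1.10 → 1.1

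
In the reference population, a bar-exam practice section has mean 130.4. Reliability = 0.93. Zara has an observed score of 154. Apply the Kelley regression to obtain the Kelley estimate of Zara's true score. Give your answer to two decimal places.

Regress the observed score toward the mean by the unreliability: T̂ = 0.93·154 + 0.07·130.4 = 143.22 + 9.128 = 152.348.

152.35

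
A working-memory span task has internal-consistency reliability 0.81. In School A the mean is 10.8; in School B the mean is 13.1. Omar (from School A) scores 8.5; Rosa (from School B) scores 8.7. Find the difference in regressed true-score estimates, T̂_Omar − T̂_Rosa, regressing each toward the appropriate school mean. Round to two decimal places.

-0.60

T̂_Omar = 0.81(8.5) + 0.19(10.8) = 8.9370
T̂_Rosa = 0.81(8.7) + 0.19(13.1) = 9.5360
Difference = 8.9370 − 9.5360 = -0.5990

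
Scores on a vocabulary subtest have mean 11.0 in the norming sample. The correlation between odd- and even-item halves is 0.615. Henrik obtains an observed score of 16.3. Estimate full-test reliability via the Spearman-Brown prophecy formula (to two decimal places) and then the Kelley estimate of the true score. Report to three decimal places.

15.028

Spearman-Brown: ρ = 2r/(1 + r) = 2(0.615)/(1 + 0.615) = 1.2300/1.615 = 0.7616 → 0.76
Kelley's formula gives T̂ = 0.76·16.3 + 0.24·11.0 = 12.388 + 2.640 = 15.0280.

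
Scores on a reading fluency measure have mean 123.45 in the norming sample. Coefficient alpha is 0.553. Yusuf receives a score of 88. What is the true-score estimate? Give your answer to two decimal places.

T̂ = 0.553(88) + 0.447(123.45) = 48.664 + 55.18215 = 103.846 → 103.85

103.85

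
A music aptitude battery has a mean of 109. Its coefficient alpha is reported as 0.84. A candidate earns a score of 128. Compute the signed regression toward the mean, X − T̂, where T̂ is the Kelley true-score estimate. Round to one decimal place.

T̂ = 0.84(128) + 0.16(109) = 107.52 + 17.44 = 124.960 → 124.96
X − T̂ = 128 − 124.96 = 3.04 → 3.0

3.0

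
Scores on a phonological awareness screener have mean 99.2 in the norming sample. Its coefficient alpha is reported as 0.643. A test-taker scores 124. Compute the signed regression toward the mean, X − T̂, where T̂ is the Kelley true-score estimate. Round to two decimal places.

T̂ = 0.643(124) + 0.357(99.2) = 79.732 + 35.4144 = 115.1464 → 115.146
X − T̂ = 124 − 115.146 = 8.854 → 8.85

8.85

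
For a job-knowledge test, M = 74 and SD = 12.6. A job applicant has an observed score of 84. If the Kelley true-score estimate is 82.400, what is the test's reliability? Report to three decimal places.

T̂ = ρX + (1 − ρ)μ  ⇒  T̂ − μ = ρ(X − μ)
ρ = (T̂ − μ)/(X − μ) = (82.400 − 74) / (84 − 74) = 8.400 / 10.0 = 0.84000

0.840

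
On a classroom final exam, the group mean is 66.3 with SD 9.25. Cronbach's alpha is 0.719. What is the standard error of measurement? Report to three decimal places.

4.903

SEM = SD · √(1 − ρ) = 9.25 × √0.281 = 9.25 × 0.5301 = 4.9034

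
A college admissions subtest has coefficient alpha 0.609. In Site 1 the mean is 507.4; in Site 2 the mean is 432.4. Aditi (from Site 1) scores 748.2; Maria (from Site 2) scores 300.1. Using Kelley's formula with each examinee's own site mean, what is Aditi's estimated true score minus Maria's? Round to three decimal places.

T̂_Aditi = 0.609(748.2) + 0.391(507.4) = 654.04720
T̂_Maria = 0.609(300.1) + 0.391(432.4) = 351.82930
Difference = 654.04720 − 351.82930 = 302.21790

302.218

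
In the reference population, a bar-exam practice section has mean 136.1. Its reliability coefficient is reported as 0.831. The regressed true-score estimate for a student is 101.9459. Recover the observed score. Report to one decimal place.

95.0

T̂ = ρX + (1 − ρ)μ  ⇒  X = (T̂ − (1 − ρ)μ) / ρ
X = (101.9459 − 0.169 × 136.1) / 0.831 = (101.9459 − 23.0009) / 0.831 = 78.9450 / 0.831 = 95.000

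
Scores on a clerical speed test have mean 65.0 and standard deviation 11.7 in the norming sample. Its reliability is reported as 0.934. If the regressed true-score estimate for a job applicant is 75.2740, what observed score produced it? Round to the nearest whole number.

76

T̂ = ρX + (1 − ρ)μ  ⇒  X = (T̂ − (1 − ρ)μ) / ρ
X = (75.2740 − 0.066 × 65.0) / 0.934 = (75.2740 − 4.2900) / 0.934 = 70.9840 / 0.934 = 76.00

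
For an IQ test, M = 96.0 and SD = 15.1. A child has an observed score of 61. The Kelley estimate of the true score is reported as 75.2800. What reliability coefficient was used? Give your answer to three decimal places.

T̂ = ρX + (1 − ρ)μ  ⇒  T̂ − μ = ρ(X − μ)
ρ = (T̂ − μ)/(X − μ) = (75.2800 − 96.0) / (61 − 96.0) = -20.7200 / -35.0 = 0.59200

0.592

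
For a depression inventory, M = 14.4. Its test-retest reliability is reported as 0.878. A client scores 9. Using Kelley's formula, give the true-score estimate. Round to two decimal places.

T̂ = ρX + (1 − ρ)μ
  = 0.878 × 9 + 0.122 × 14.4
  = 7.902 + 1.7568
  = 9.659
  ≈ 9.66

9.66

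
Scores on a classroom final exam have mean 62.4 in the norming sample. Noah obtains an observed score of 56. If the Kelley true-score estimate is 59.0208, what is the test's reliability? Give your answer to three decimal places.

T̂ = ρX + (1 − ρ)μ  ⇒  T̂ − μ = ρ(X − μ)
ρ = (T̂ − μ)/(X − μ) = (59.0208 − 62.4) / (56 − 62.4) = -3.3792 / -6.4 = 0.52800

0.528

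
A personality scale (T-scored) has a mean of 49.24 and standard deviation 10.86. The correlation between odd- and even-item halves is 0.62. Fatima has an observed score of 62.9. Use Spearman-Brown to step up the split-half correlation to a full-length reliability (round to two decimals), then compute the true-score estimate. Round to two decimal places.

Spearman-Brown: ρ = 2r/(1 + r) = 2(0.62)/(1 + 0.62) = 1.240/1.62 = 0.7654 → 0.77
Regress the observed score toward the mean by the unreliability: T̂ = 0.77·62.9 + 0.23·49.24 = 48.433 + 11.3252 = 59.758.

59.76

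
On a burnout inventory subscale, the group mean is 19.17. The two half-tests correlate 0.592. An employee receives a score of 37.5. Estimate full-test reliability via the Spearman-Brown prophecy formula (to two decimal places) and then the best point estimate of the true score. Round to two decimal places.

Spearman-Brown: ρ = 2r/(1 + r) = 2(0.592)/(1 + 0.592) = 1.1840/1.592 = 0.7437 → 0.74
Kelley's formula gives T̂ = 0.74·37.5 + 0.26·19.17 = 27.750 + 4.9842 = 32.734.

32.73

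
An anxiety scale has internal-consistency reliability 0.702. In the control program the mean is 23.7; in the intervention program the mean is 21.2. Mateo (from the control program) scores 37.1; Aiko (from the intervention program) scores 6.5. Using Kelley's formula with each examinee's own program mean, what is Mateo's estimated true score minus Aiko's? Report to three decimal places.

T̂_Mateo = 0.702(37.1) + 0.298(23.7) = 33.10680
T̂_Aiko = 0.702(6.5) + 0.298(21.2) = 10.88060
Difference = 33.10680 − 10.88060 = 22.22620

22.226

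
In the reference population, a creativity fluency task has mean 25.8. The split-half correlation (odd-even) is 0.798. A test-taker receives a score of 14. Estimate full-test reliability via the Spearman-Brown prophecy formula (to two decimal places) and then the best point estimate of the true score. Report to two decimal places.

15.30

Spearman-Brown: ρ = 2r/(1 + r) = 2(0.798)/(1 + 0.798) = 1.5960/1.798 = 0.8877 → 0.89
Weight the observed score by reliability and the mean by (1 − reliability): T̂ = 0.89·14 + 0.11·25.8 = 12.46 + 2.838 = 15.298.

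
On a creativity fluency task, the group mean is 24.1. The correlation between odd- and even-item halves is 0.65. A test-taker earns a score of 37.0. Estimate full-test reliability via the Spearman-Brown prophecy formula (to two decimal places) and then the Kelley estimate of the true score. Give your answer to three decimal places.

34.291

Spearman-Brown: ρ = 2r/(1 + r) = 2(0.65)/(1 + 0.65) = 1.300/1.65 = 0.7879 → 0.79
T̂ = 0.79(37.0) + 0.21(24.1) = 29.230 + 5.061 = 34.2910 → 34.291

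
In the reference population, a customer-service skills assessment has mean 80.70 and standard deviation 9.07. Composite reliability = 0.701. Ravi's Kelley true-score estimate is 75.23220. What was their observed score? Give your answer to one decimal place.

72.9

T̂ = ρX + (1 − ρ)μ  ⇒  X = (T̂ − (1 − ρ)μ) / ρ
X = (75.23220 − 0.299 × 80.70) / 0.701 = (75.23220 − 24.12930) / 0.701 = 51.10290 / 0.701 = 72.900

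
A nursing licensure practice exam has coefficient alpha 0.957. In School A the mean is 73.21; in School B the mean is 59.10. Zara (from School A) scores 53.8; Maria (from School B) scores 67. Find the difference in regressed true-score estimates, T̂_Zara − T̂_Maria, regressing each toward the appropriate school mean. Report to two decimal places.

T̂_Zara = 0.957(53.8) + 0.043(73.21) = 54.6346
T̂_Maria = 0.957(67) + 0.043(59.10) = 66.6603
Difference = 54.6346 − 66.6603 = -12.0257

-12.03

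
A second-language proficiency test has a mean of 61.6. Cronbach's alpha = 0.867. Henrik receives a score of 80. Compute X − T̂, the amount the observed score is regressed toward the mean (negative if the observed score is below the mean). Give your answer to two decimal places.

2.45

T̂ = 0.867(80) + 0.133(61.6) = 69.360 + 8.1928 = 77.5528 → 77.553
X − T̂ = 80 − 77.553 = 2.447 → 2.45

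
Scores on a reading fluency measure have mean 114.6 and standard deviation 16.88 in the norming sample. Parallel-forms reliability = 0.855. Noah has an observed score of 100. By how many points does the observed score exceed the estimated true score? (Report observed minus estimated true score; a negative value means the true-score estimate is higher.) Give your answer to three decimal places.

-2.117

T̂ = ρX + (1 − ρ)μ
  = 0.855 × 100 + 0.145 × 114.6
  = 85.500 + 16.6170
  = 102.11700
  ≈ 102.1170
X − T̂ = 100 − 102.1170 = -2.1170 → -2.117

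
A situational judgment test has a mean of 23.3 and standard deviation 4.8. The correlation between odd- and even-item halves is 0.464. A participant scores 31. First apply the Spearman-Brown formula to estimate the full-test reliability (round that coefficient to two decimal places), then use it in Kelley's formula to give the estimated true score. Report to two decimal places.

Spearman-Brown: ρ = 2r/(1 + r) = 2(0.464)/(1 + 0.464) = 0.9280/1.464 = 0.6339 → 0.63
Regress the observed score toward the mean by the unreliability: T̂ = 0.63·31 + 0.37·23.3 = 19.53 + 8.621 = 28.151.

28.15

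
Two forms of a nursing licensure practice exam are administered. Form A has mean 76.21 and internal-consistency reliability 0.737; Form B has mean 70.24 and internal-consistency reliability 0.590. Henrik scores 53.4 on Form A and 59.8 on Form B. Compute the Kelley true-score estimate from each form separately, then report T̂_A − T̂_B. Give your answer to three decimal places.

-4.681

T̂_A = 0.737(53.4) + 0.263(76.21) = 59.39903
T̂_B = 0.590(59.8) + 0.410(70.24) = 64.08040
T̂_A − T̂_B = -4.68137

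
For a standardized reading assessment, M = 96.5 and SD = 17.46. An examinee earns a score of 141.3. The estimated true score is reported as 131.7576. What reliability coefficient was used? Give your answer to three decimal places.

T̂ = ρX + (1 − ρ)μ  ⇒  T̂ − μ = ρ(X − μ)
ρ = (T̂ − μ)/(X − μ) = (131.7576 − 96.5) / (141.3 − 96.5) = 35.2576 / 44.8 = 0.78700

0.787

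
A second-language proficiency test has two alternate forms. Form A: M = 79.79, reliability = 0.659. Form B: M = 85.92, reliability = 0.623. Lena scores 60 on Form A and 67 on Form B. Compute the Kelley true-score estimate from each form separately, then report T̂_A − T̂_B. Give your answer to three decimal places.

-7.384

T̂_A = 0.659(60) + 0.341(79.79) = 66.74839
T̂_B = 0.623(67) + 0.377(85.92) = 74.13284
T̂_A − T̂_B = -7.38445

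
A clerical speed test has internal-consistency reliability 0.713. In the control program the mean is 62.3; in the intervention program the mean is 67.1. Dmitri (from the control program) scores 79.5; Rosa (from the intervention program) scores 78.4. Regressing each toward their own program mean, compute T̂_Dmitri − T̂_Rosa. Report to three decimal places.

-0.593

T̂_Dmitri = 0.713(79.5) + 0.287(62.3) = 74.56360
T̂_Rosa = 0.713(78.4) + 0.287(67.1) = 75.15690
Difference = 74.56360 − 75.15690 = -0.59330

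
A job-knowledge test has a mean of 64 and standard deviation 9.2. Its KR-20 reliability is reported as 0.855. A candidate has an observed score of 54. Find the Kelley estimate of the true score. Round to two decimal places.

T̂ = 0.855(54) + 0.145(64) = 46.170 + 9.280 = 55.450 → 55.45

55.45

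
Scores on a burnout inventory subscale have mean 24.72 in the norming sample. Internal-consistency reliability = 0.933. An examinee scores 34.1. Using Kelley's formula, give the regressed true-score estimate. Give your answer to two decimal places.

T̂ = ρX + (1 − ρ)μ
  = 0.933 × 34.1 + 0.067 × 24.72
  = 31.8153 + 1.65624
  = 33.472
  ≈ 33.47

33.47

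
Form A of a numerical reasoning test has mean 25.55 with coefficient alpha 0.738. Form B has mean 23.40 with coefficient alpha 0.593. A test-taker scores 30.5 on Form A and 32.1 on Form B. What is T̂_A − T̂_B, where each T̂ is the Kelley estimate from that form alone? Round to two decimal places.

T̂_A = 0.738(30.5) + 0.262(25.55) = 29.2031
T̂_B = 0.593(32.1) + 0.407(23.40) = 28.5591
T̂_A − T̂_B = 0.6440

0.64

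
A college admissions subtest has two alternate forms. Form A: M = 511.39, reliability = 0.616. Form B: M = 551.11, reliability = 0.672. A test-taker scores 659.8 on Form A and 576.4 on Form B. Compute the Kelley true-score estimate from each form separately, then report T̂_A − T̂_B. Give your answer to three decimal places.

34.706

T̂_A = 0.616(659.8) + 0.384(511.39) = 602.81056
T̂_B = 0.672(576.4) + 0.328(551.11) = 568.10488
T̂_A − T̂_B = 34.70568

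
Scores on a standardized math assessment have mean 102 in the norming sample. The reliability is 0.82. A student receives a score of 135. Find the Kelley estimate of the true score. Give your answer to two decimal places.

129.06

Kelley's formula gives T̂ = 0.82·135 + 0.18·102 = 110.70 + 18.36 = 129.060.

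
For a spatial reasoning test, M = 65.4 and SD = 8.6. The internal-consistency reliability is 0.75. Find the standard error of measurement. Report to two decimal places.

SEM = SD · √(1 − ρ) = 8.6 × √0.25 = 8.6 × 0.5000 = 4.300

4.30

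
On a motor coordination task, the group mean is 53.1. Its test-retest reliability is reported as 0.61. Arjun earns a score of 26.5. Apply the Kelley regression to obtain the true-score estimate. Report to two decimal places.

T̂ = 0.61(26.5) + 0.39(53.1) = 16.165 + 20.709 = 36.874 → 36.87

36.87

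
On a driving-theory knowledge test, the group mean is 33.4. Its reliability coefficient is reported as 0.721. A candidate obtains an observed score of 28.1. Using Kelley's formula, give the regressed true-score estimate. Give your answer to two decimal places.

29.58

T̂ = 0.721(28.1) + 0.279(33.4) = 20.2601 + 9.3186 = 29.579 → 29.58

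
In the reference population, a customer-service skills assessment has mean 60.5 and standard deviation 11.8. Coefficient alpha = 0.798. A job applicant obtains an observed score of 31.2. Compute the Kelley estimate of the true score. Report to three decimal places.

37.119

Kelley's formula gives T̂ = 0.798·31.2 + 0.202·60.5 = 24.8976 + 12.2210 = 37.1186.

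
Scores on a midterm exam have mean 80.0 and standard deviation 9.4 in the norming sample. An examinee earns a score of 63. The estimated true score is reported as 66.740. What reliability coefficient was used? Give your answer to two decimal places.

0.78

T̂ = ρX + (1 − ρ)μ  ⇒  T̂ − μ = ρ(X − μ)
ρ = (T̂ − μ)/(X − μ) = (66.740 − 80.0) / (63 − 80.0) = -13.260 / -17.0 = 0.7800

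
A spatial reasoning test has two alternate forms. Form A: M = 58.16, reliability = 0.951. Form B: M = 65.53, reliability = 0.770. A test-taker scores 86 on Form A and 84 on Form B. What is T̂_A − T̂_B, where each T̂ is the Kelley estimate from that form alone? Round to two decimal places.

4.88

T̂_A = 0.951(86) + 0.049(58.16) = 84.6358
T̂_B = 0.770(84) + 0.230(65.53) = 79.7519
T̂_A − T̂_B = 4.8839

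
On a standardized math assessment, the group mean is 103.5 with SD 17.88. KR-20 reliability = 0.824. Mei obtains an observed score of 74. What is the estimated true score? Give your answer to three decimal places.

T̂ = 0.824(74) + 0.176(103.5) = 60.976 + 18.2160 = 79.1920 → 79.192

79.192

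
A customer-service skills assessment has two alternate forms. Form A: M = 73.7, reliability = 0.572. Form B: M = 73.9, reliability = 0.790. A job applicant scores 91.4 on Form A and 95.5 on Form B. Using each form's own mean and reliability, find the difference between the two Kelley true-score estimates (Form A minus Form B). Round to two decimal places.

T̂_A = 0.572(91.4) + 0.428(73.7) = 83.8244
T̂_B = 0.790(95.5) + 0.210(73.9) = 90.9640
T̂_A − T̂_B = -7.1396

-7.14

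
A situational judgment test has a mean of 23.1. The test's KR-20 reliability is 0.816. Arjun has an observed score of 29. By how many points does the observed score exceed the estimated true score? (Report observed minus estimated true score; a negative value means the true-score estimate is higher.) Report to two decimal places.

T̂ = 0.816(29) + 0.184(23.1) = 23.664 + 4.2504 = 27.9144 → 27.914
X − T̂ = 29 − 27.914 = 1.086 → 1.09

1.09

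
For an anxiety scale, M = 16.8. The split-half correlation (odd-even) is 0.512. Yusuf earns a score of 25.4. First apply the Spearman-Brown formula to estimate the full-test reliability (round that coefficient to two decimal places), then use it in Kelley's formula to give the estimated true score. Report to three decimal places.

Spearman-Brown: ρ = 2r/(1 + r) = 2(0.512)/(1 + 0.512) = 1.0240/1.512 = 0.6772 → 0.68
T̂ = 0.68(25.4) + 0.32(16.8) = 17.272 + 5.376 = 22.6480 → 22.648

22.648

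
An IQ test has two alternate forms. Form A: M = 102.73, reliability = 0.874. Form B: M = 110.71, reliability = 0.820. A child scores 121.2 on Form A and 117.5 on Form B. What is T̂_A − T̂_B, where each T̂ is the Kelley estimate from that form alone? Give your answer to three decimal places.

2.595

T̂_A = 0.874(121.2) + 0.126(102.73) = 118.87278
T̂_B = 0.820(117.5) + 0.180(110.71) = 116.27780
T̂_A − T̂_B = 2.59498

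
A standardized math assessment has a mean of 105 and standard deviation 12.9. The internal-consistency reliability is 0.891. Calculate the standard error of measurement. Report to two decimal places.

SEM = SD · √(1 − ρ) = 12.9 × √0.109 = 12.9 × 0.3302 = 4.259

4.26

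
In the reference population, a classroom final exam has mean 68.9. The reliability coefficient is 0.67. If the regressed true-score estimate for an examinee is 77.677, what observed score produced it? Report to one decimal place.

82.0

T̂ = ρX + (1 − ρ)μ  ⇒  X = (T̂ − (1 − ρ)μ) / ρ
X = (77.677 − 0.33 × 68.9) / 0.67 = (77.677 − 22.737) / 0.67 = 54.940 / 0.67 = 82.000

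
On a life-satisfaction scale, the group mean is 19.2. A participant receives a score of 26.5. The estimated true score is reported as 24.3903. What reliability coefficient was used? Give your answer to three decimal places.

0.711

T̂ = ρX + (1 − ρ)μ  ⇒  T̂ − μ = ρ(X − μ)
ρ = (T̂ − μ)/(X − μ) = (24.3903 − 19.2) / (26.5 − 19.2) = 5.1903 / 7.3 = 0.71100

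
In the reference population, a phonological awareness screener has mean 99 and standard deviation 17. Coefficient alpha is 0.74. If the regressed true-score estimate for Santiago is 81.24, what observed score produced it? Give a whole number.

75

T̂ = ρX + (1 − ρ)μ  ⇒  X = (T̂ − (1 − ρ)μ) / ρ
X = (81.24 − 0.26 × 99) / 0.74 = (81.24 − 25.74) / 0.74 = 55.50 / 0.74 = 75.00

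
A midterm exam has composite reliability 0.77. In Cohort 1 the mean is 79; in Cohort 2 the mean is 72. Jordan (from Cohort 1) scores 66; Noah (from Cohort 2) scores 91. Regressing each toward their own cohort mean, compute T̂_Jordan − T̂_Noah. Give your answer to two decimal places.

-17.64

T̂_Jordan = 0.77(66) + 0.23(79) = 68.9900
T̂_Noah = 0.77(91) + 0.23(72) = 86.6300
Difference = 68.9900 − 86.6300 = -17.6400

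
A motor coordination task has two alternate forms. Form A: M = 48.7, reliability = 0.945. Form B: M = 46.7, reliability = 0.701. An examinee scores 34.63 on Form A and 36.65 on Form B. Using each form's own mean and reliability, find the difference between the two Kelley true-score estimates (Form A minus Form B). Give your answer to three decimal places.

-4.251

T̂_A = 0.945(34.63) + 0.055(48.7) = 35.40385
T̂_B = 0.701(36.65) + 0.299(46.7) = 39.65495
T̂_A − T̂_B = -4.25110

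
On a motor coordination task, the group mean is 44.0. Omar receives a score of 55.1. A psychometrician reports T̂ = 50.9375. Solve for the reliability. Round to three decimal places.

0.625

T̂ = ρX + (1 − ρ)μ  ⇒  T̂ − μ = ρ(X − μ)
ρ = (T̂ − μ)/(X − μ) = (50.9375 − 44.0) / (55.1 − 44.0) = 6.9375 / 11.1 = 0.62500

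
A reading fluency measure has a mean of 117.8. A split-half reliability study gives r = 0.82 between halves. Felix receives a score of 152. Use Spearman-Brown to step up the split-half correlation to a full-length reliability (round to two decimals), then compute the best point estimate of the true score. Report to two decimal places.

Spearman-Brown: ρ = 2r/(1 + r) = 2(0.82)/(1 + 0.82) = 1.640/1.82 = 0.9011 → 0.90
T̂ = 0.90(152) + 0.10(117.8) = 136.80 + 11.780 = 148.580 → 148.58

148.58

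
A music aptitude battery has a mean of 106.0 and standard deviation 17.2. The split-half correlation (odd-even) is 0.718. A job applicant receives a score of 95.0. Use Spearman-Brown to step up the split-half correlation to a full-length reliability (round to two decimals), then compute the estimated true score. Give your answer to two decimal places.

96.76

Spearman-Brown: ρ = 2r/(1 + r) = 2(0.718)/(1 + 0.718) = 1.4360/1.718 = 0.8359 → 0.84
T̂ = ρX + (1 − ρ)μ
  = 0.84 × 95.0 + 0.16 × 106.0
  = 79.800 + 16.960
  = 96.760
  ≈ 96.76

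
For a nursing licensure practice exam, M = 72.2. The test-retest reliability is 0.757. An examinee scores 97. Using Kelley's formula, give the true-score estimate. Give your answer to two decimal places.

90.97

T̂ = 0.757(97) + 0.243(72.2) = 73.429 + 17.5446 = 90.974 → 90.97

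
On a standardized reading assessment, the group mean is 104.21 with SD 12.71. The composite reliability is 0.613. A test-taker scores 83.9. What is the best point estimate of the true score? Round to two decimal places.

Weight the observed score by reliability and the mean by (1 − reliability): T̂ = 0.613·83.9 + 0.387·104.21 = 51.4307 + 40.32927 = 91.760.

91.76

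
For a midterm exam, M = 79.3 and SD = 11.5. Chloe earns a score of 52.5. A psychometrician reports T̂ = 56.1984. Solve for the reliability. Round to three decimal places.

T̂ = ρX + (1 − ρ)μ  ⇒  T̂ − μ = ρ(X − μ)
ρ = (T̂ − μ)/(X − μ) = (56.1984 − 79.3) / (52.5 − 79.3) = -23.1016 / -26.8 = 0.86200

0.862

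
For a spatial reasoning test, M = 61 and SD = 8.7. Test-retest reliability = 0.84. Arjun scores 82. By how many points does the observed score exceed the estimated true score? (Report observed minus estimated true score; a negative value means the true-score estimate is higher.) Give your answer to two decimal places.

Regress the observed score toward the mean by the unreliability: T̂ = 0.84·82 + 0.16·61 = 68.88 + 9.76 = 78.6400.
X − T̂ = 82 − 78.640 = 3.360 → 3.36

3.36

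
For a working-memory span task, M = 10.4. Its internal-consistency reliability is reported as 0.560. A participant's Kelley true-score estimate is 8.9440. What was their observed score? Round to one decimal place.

7.8

T̂ = ρX + (1 − ρ)μ  ⇒  X = (T̂ − (1 − ρ)μ) / ρ
X = (8.9440 − 0.440 × 10.4) / 0.560 = (8.9440 − 4.5760) / 0.560 = 4.3680 / 0.560 = 7.800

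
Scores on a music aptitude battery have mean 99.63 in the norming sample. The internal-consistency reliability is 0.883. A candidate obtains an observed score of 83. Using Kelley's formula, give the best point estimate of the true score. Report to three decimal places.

84.946

T̂ = 0.883(83) + 0.117(99.63) = 73.289 + 11.65671 = 84.9457 → 84.946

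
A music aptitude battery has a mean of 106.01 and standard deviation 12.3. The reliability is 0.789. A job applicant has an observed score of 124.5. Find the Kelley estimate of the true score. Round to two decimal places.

120.60

T̂ = 0.789(124.5) + 0.211(106.01) = 98.2305 + 22.36811 = 120.599 → 120.60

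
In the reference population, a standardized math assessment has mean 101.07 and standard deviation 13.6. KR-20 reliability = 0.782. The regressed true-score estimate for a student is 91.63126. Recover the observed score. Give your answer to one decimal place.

89.0

T̂ = ρX + (1 − ρ)μ  ⇒  X = (T̂ − (1 − ρ)μ) / ρ
X = (91.63126 − 0.218 × 101.07) / 0.782 = (91.63126 − 22.03326) / 0.782 = 69.59800 / 0.782 = 89.000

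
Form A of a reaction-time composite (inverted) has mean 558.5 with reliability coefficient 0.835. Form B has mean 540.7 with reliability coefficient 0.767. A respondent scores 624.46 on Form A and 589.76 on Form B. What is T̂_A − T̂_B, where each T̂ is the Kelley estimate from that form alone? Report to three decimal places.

35.248

T̂_A = 0.835(624.46) + 0.165(558.5) = 613.57660
T̂_B = 0.767(589.76) + 0.233(540.7) = 578.32902
T̂_A − T̂_B = 35.24758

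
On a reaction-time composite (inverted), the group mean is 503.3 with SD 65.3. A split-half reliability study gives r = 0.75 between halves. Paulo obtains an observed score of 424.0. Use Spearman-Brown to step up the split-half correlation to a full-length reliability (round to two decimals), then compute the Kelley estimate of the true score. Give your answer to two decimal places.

435.10

Spearman-Brown: ρ = 2r/(1 + r) = 2(0.75)/(1 + 0.75) = 1.500/1.75 = 0.8571 → 0.86
Weight the observed score by reliability and the mean by (1 − reliability): T̂ = 0.86·424.0 + 0.14·503.3 = 364.640 + 70.462 = 435.102.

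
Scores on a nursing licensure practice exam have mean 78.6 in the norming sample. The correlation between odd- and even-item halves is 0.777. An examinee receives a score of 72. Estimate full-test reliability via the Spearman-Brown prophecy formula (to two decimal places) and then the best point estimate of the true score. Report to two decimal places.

Spearman-Brown: ρ = 2r/(1 + r) = 2(0.777)/(1 + 0.777) = 1.5540/1.777 = 0.8745 → 0.87
Kelley's formula gives T̂ = 0.87·72 + 0.13·78.6 = 62.64 + 10.218 = 72.858.

72.86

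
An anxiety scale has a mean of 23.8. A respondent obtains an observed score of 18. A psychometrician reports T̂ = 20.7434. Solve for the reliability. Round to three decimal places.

T̂ = ρX + (1 − ρ)μ  ⇒  T̂ − μ = ρ(X − μ)
ρ = (T̂ − μ)/(X − μ) = (20.7434 − 23.8) / (18 − 23.8) = -3.0566 / -5.8 = 0.52700

0.527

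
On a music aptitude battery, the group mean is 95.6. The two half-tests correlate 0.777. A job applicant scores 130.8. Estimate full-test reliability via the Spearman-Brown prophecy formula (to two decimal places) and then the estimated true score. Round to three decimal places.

126.224

Spearman-Brown: ρ = 2r/(1 + r) = 2(0.777)/(1 + 0.777) = 1.5540/1.777 = 0.8745 → 0.87
T̂ = ρX + (1 − ρ)μ
  = 0.87 × 130.8 + 0.13 × 95.6
  = 113.796 + 12.428
  = 126.2240
  ≈ 126.224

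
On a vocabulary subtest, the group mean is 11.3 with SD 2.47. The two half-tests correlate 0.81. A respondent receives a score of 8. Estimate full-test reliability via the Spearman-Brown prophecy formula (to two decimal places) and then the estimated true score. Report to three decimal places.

Spearman-Brown: ρ = 2r/(1 + r) = 2(0.81)/(1 + 0.81) = 1.620/1.81 = 0.8950 → 0.90
T̂ = 0.90(8) + 0.10(11.3) = 7.20 + 1.130 = 8.3300 → 8.330

8.330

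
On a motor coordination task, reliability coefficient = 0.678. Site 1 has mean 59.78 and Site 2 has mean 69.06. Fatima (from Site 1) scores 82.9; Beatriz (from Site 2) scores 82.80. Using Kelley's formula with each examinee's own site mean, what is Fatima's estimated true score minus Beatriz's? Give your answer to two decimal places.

-2.92

T̂_Fatima = 0.678(82.9) + 0.322(59.78) = 75.4554
T̂_Beatriz = 0.678(82.80) + 0.322(69.06) = 78.3757
Difference = 75.4554 − 78.3757 = -2.9204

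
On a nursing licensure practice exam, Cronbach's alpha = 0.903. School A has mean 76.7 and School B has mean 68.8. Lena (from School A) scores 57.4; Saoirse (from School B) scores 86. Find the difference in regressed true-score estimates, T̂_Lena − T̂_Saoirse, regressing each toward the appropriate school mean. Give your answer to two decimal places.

T̂_Lena = 0.903(57.4) + 0.097(76.7) = 59.2721
T̂_Saoirse = 0.903(86) + 0.097(68.8) = 84.3316
Difference = 59.2721 − 84.3316 = -25.0595

-25.06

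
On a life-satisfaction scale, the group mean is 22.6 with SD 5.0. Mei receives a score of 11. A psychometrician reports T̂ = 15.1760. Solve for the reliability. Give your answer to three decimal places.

T̂ = ρX + (1 − ρ)μ  ⇒  T̂ − μ = ρ(X − μ)
ρ = (T̂ − μ)/(X − μ) = (15.1760 − 22.6) / (11 − 22.6) = -7.4240 / -11.6 = 0.64000

0.640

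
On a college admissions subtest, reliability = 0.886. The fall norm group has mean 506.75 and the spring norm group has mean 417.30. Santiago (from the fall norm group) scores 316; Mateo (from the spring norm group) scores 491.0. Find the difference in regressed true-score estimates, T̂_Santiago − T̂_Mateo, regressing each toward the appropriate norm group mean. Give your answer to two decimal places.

-144.85

T̂_Santiago = 0.886(316) + 0.114(506.75) = 337.7455
T̂_Mateo = 0.886(491.0) + 0.114(417.30) = 482.5982
Difference = 337.7455 − 482.5982 = -144.8527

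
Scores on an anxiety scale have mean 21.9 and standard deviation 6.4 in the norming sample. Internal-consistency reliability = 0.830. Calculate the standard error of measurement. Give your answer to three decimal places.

2.639

SEM = SD · √(1 − ρ) = 6.4 × √0.170 = 6.4 × 0.4123 = 2.6388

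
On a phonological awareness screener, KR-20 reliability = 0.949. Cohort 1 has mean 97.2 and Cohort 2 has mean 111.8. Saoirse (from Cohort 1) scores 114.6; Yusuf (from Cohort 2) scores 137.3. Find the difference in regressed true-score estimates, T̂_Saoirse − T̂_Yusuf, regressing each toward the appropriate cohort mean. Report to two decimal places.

T̂_Saoirse = 0.949(114.6) + 0.051(97.2) = 113.7126
T̂_Yusuf = 0.949(137.3) + 0.051(111.8) = 135.9995
Difference = 113.7126 − 135.9995 = -22.2869

-22.29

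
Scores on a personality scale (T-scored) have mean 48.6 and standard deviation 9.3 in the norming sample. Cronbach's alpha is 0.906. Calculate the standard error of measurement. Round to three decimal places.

2.851

SEM = SD · √(1 − ρ) = 9.3 × √0.094 = 9.3 × 0.3066 = 2.8513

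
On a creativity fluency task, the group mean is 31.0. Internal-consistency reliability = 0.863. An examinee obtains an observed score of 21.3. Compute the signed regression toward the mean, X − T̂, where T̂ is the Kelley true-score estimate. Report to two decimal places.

-1.33

Weight the observed score by reliability and the mean by (1 − reliability): T̂ = 0.863·21.3 + 0.137·31.0 = 18.3819 + 4.2470 = 22.6289.
X − T̂ = 21.3 − 22.629 = -1.329 → -1.33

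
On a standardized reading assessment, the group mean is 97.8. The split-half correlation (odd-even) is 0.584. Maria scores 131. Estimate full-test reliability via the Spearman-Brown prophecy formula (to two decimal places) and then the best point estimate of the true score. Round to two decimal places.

122.37

Spearman-Brown: ρ = 2r/(1 + r) = 2(0.584)/(1 + 0.584) = 1.1680/1.584 = 0.7374 → 0.74
T̂ = 0.74(131) + 0.26(97.8) = 96.94 + 25.428 = 122.368 → 122.37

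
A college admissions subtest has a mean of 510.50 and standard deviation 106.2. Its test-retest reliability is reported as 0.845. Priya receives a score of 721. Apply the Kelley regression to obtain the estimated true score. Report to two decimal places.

688.37

T̂ = 0.845(721) + 0.155(510.50) = 609.245 + 79.12750 = 688.372 → 688.37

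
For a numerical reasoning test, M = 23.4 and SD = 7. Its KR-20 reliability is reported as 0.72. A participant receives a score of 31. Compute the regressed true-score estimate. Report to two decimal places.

28.87

T̂ = 0.72(31) + 0.28(23.4) = 22.32 + 6.552 = 28.872 → 28.87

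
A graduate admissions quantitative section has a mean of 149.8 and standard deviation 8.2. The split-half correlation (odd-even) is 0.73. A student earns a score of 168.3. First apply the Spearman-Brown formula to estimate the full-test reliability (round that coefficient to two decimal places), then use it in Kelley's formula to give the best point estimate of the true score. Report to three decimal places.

165.340

Spearman-Brown: ρ = 2r/(1 + r) = 2(0.73)/(1 + 0.73) = 1.460/1.73 = 0.8439 → 0.84
T̂ = 0.84(168.3) + 0.16(149.8) = 141.372 + 23.968 = 165.3400 → 165.340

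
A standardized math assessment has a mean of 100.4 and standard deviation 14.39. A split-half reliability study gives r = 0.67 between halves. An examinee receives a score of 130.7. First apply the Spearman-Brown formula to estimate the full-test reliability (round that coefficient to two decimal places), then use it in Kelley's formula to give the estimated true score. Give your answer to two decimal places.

124.64

Spearman-Brown: ρ = 2r/(1 + r) = 2(0.67)/(1 + 0.67) = 1.340/1.67 = 0.8024 → 0.80
T̂ = 0.80(130.7) + 0.20(100.4) = 104.560 + 20.080 = 124.640 → 124.64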